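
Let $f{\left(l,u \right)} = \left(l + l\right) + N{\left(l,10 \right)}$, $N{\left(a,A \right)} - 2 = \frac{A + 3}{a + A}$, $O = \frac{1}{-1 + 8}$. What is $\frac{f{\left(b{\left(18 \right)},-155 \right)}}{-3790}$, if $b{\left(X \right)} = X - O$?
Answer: $- \frac{4009}{397950} \approx -0.010074$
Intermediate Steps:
$O = \frac{1}{7} \approx 0.14286$
$N{\left(a,A \right)} = 2 + \frac{3 + A}{A + a}$ ($N{\left(a,A \right)} = 2 + \frac{A + 3}{a + A} = 2 + \frac{3 + A}{A + a}$)
$b{\left(X \right)} = - \frac{1}{7} + X$ ($b{\left(X \right)} = X - \frac{1}{7} = - \frac{1}{7} + X$)
$f{\left(l,u \right)} = 2 l + \frac{33 + 2 l}{10 + l}$ ($f{\left(l,u \right)} = \left(l + l\right) + \frac{3 + 2 l + 3 \cdot 10}{10 + l} = 2 l + \frac{3 + 2 l + 30}{10 + l} = 2 l + \frac{33 + 2 l}{10 + l}$)
$\frac{f{\left(b{\left(18 \right)},-155 \right)}}{-3790} = \frac{\frac{1}{10 + \left(- \frac{1}{7} + 18\right)} \left(33 + 2 \left(- \frac{1}{7} + 18\right)^{2} + 22 \left(- \frac{1}{7} + 18\right)\right)}{-3790} = \frac{33 + 2 \left(\frac{125}{7}\right)^{2} + 22 \cdot \frac{125}{7}}{10 + \frac{125}{7}} \left(- \frac{1}{3790}\right) = \frac{33 + 2 \cdot \frac{15625}{49} + \frac{2750}{7}}{\frac{195}{7}} \left(- \frac{1}{3790}\right) = \frac{7 \left(33 + \frac{31250}{49} + \frac{2750}{7}\right)}{195} \left(- \frac{1}{3790}\right) = \frac{7}{195} \cdot \frac{52117}{49} \left(- \frac{1}{3790}\right) = \frac{4009}{105} \left(- \frac{1}{3790}\right) = - \frac{4009}{397950}$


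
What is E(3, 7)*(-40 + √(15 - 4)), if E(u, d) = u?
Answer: -120 + 3*√11 ≈ -110.05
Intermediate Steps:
E(3, 7)*(-40 + √(15 - 4)) = 3*(-40 + √(15 - 4)) = 3*(-40 + √11) = -120 + 3*√11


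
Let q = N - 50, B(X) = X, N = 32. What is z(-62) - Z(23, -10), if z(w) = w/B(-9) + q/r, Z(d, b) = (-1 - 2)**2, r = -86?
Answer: -736/387 ≈ -1.9018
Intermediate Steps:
Z(d, b) = 9 (Z(d, b) = (-3)**2 = 9)
q = -18 (q = 32 - 50 = -18)
z(w) = 9/43 - w/9 (z(w) = w/(-9) - 18/(-86) = w*(-1/9) - 18*(-1/86) = -w/9 + 9/43 = 9/43 - w/9)
z(-62) - Z(23, -10) = (9/43 - 1/9*(-62)) - 1*9 = (9/43 + 62/9) - 9 = 2747/387 - 9 = -736/387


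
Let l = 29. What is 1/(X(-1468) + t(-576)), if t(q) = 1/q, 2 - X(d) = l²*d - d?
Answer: 576/710278271 ≈ 8.1095e-7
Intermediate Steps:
X(d) = 2 - 840*d (X(d) = 2 - (29²*d - d) = 2 - (841*d - d) = 2 - 840*d)
1/(X(-1468) + t(-576)) = 1/((2 - 840*(-1468)) + 1/(-576)) = 1/((2 + 1233120) - 1/576) = 1/(1233122 - 1/576) = 1/(710278271/576) = 576/710278271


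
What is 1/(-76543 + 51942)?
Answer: -1/24601 ≈ -4.0649e-5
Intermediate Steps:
1/(-76543 + 51942) = 1/(-24601) = -1/24601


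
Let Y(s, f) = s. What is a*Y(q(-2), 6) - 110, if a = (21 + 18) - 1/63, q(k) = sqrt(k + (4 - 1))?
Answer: -4474/63 ≈ -71.016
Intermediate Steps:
q(k) = sqrt(3 + k) (q(k) = sqrt(k + 3) = sqrt(3 + k))
a = 2456/63 (a = 39 - 1*1/63 = 39 - 1/63 = 2456/63 ≈ 38.984)
a*Y(q(-2), 6) - 110 = 2456*sqrt(3 - 2)/63 - 110 = 2456*sqrt(1)/63 - 110 = (2456/63)*1 - 110 = 2456/63 - 110 = -4474/63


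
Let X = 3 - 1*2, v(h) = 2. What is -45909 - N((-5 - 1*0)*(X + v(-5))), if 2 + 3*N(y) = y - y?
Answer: -137725/3 ≈ -45908.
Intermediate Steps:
X = 1 (X = 3 - 2 = 1)
N(y) = -2/3 (N(y) = -2/3 + (y - y)/3 = -2/3 + (1/3)*0 = -2/3 + 0 = -2/3)
-45909 - N((-5 - 1*0)*(X + v(-5))) = -45909 - 1*(-2/3) = -45909 + 2/3 = -137725/3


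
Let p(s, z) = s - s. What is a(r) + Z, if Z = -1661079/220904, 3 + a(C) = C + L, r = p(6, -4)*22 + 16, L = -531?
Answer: -116089351/220904 ≈ -525.52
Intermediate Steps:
p(s, z) = 0
r = 16 (r = 0*22 + 16 = 0 + 16 = 16)
a(C) = -534 + C (a(C) = -3 + (C - 531) = -3 + (-531 + C) = -534 + C)
Z = -1661079/220904 (Z = -1661079*1/220904 = -1661079/220904 ≈ -7.5195)
a(r) + Z = (-534 + 16) - 1661079/220904 = -518 - 1661079/220904 = -116089351/220904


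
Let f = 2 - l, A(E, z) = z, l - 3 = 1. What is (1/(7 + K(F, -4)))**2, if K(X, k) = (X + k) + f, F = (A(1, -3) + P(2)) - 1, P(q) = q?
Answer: 1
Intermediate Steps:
l = 4 (l = 3 + 1 = 4)
F = -2 (F = (-3 + 2) - 1 = -1 - 1 = -2)
f = -2 (f = 2 - 1*4 = 2 - 4 = -2)
K(X, k) = -2 + X + k (K(X, k) = (X + k) - 2 = -2 + X + k)
(1/(7 + K(F, -4)))**2 = (1/(7 + (-2 - 2 - 4)))**2 = (1/(7 - 8))**2 = (1/(-1))**2 = (-1)**2 = 1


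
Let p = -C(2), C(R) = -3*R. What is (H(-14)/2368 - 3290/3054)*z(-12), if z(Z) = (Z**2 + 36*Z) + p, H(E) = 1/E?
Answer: 2563218649/8437184 ≈ 303.80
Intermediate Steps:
p = 6 (p = -(-3)*2 = -1*(-6) = 6)
z(Z) = 6 + Z**2 + 36*Z (z(Z) = (Z**2 + 36*Z) + 6 = 6 + Z**2 + 36*Z)
(H(-14)/2368 - 3290/3054)*z(-12) = (1/(-14*2368) - 3290/3054)*(6 + (-12)**2 + 36*(-12)) = (-1/14*1/2368 - 3290*1/3054)*(6 + 144 - 432) = (-1/33152 - 1645/1527)*(-282) = -54536567/50623104*(-282) = 2563218649/8437184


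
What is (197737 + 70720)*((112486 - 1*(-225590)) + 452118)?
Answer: 212133110658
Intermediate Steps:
(197737 + 70720)*((112486 - 1*(-225590)) + 452118) = 268457*((112486 + 225590) + 452118) = 268457*(338076 + 452118) = 268457*790194 = 212133110658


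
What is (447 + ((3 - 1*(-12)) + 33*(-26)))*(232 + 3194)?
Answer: -1356696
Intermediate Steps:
(447 + ((3 - 1*(-12)) + 33*(-26)))*(232 + 3194) = (447 + ((3 + 12) - 858))*3426 = (447 + (15 - 858))*3426 = (447 - 843)*3426 = -396*3426 = -1356696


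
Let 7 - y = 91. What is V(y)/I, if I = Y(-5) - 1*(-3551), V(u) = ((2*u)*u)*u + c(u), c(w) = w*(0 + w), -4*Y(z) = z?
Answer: -4713408/14209 ≈ -331.72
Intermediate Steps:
Y(z) = -z/4
y = -84 (y = 7 - 1*91 = 7 - 91 = -84)
c(w) = w² (c(w) = w*w = w²)
V(u) = u² + 2*u³ (V(u) = ((2*u)*u)*u + u² = (2*u²)*u + u² = 2*u³ + u² = u² + 2*u³)
I = 14209/4 (I = -¼*(-5) - 1*(-3551) = 5/4 + 3551 = 14209/4 ≈ 3552.3)
V(y)/I = ((-84)²*(1 + 2*(-84)))/(14209/4) = (7056*(1 - 168))*(4/14209) = (7056*(-167))*(4/14209) = -1178352*4/14209 = -4713408/14209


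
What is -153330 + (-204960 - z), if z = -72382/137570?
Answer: -24644941459/68785 ≈ -3.5829e+5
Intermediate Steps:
z = -36191/68785 (z = -72382*1/137570 = -36191/68785 ≈ -0.52615)
-153330 + (-204960 - z) = -153330 + (-204960 - 1*(-36191/68785)) = -153330 + (-204960 + 36191/68785) = -153330 - 14098137409/68785 = -24644941459/68785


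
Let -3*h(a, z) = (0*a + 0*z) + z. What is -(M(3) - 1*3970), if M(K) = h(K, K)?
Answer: 3971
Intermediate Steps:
h(a, z) = -z/3 (h(a, z) = -((0*a + 0*z) + z)/3 = -((0 + 0) + z)/3 = -(0 + z)/3 = -z/3)
M(K) = -K/3
-(M(3) - 1*3970) = -(-1/3*3 - 1*3970) = -(-1 - 3970) = -1*(-3971) = 3971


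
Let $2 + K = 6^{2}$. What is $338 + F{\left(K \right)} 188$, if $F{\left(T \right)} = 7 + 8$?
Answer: $3158$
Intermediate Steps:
$K = 34$ ($K = -2 + 6^{2} = -2 + 36 = 34$)
$F{\left(T \right)} = 15$
$338 + F{\left(K \right)} 188 = 338 + 15 \cdot 188 = 338 + 2820 = 3158$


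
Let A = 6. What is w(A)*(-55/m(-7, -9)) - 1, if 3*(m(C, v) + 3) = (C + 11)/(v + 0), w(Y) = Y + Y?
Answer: 3547/17 ≈ 208.65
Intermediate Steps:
w(Y) = 2*Y
m(C, v) = -3 + (11 + C)/(3*v) (m(C, v) = -3 + ((C + 11)/(v + 0))/3 = -3 + ((11 + C)/v)/3 = -3 + (11 + C)/(3*v))
w(A)*(-55/m(-7, -9)) - 1 = (2*6)*(-55*(-27/(11 - 7 - 9*(-9)))) - 1 = 12*(-55*(-27/(11 - 7 + 81))) - 1 = 12*(-55/((1/3)*(-1/9)*85)) - 1 = 12*(-55/(-85/27)) - 1 = 12*(-55*(-27/85)) - 1 = 12*(297/17) - 1 = 3564/17 - 1 = 3547/17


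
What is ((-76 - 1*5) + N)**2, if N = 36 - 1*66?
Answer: 12321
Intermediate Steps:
N = -30 (N = 36 - 66 = -30)
((-76 - 1*5) + N)**2 = ((-76 - 1*5) - 30)**2 = ((-76 - 5) - 30)**2 = (-81 - 30)**2 = (-111)**2 = 12321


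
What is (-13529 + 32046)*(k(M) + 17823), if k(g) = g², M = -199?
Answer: 1063320208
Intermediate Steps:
(-13529 + 32046)*(k(M) + 17823) = (-13529 + 32046)*((-199)² + 17823) = 18517*(39601 + 17823) = 18517*57424 = 1063320208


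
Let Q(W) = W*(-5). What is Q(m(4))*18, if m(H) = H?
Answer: -360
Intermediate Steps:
Q(W) = -5*W
Q(m(4))*18 = -5*4*18 = -20*18 = -360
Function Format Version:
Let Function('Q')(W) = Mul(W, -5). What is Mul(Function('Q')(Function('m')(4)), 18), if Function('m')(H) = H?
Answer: -360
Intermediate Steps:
Function('Q')(W) = Mul(-5, W)
Mul(Function('Q')(Function('m')(4)), 18) = Mul(Mul(-5, 4), 18) = Mul(-20, 18) = -360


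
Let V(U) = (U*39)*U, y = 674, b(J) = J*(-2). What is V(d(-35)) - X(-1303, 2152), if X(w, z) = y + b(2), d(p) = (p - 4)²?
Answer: 90223529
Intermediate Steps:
b(J) = -2*J
d(p) = (-4 + p)²
V(U) = 39*U² (V(U) = (39*U)*U = 39*U²)
X(w, z) = 670 (X(w, z) = 674 - 2*2 = 674 - 4 = 670)
V(d(-35)) - X(-1303, 2152) = 39*((-4 - 35)²)² - 1*670 = 39*((-39)²)² - 670 = 39*1521² - 670 = 39*2313441 - 670 = 90224199 - 670 = 90223529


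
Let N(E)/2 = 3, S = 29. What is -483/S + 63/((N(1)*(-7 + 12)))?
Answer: -4221/290 ≈ -14.555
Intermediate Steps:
N(E) = 6 (N(E) = 2*3 = 6)
-483/S + 63/((N(1)*(-7 + 12))) = -483/29 + 63/((6*(-7 + 12))) = -483*1/29 + 63/((6*5)) = -483/29 + 63/30 = -483/29 + 63*(1/30) = -483/29 + 21/10 = -4221/290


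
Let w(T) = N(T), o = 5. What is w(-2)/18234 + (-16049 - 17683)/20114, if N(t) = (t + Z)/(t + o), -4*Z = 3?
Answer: -3690526355/2200552056 ≈ -1.6771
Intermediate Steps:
Z = -¾ (Z = -¼*3 = -¾ ≈ -0.75000)
N(t) = (-¾ + t)/(5 + t) (N(t) = (t - ¾)/(t + 5) = (-¾ + t)/(5 + t))
w(T) = (-¾ + T)/(5 + T)
w(-2)/18234 + (-16049 - 17683)/20114 = ((-¾ - 2)/(5 - 2))/18234 + (-16049 - 17683)/20114 = (-11/4/3)*(1/18234) - 33732*1/20114 = ((⅓)*(-11/4))*(1/18234) - 16866/10057 = -11/12*1/18234 - 16866/10057 = -11/218808 - 16866/10057 = -3690526355/2200552056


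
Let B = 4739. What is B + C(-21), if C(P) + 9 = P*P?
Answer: 5171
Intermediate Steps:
C(P) = -9 + P² (C(P) = -9 + P*P = -9 + P²)
B + C(-21) = 4739 + (-9 + (-21)²) = 4739 + (-9 + 441) = 4739 + 432 = 5171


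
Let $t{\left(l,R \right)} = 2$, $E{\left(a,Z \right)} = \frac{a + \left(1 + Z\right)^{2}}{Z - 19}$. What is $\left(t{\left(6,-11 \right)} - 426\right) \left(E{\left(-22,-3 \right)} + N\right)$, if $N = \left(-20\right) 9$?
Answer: $\frac{835704}{11} \approx 75973.0$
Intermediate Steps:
$E{\left(a,Z \right)} = \frac{a + \left(1 + Z\right)^{2}}{-19 + Z}$
$N = -180$
$\left(t{\left(6,-11 \right)} - 426\right) \left(E{\left(-22,-3 \right)} + N\right) = \left(2 - 426\right) \left(\frac{-22 + \left(1 - 3\right)^{2}}{-19 - 3} - 180\right) = - 424 \left(\frac{-22 + \left(-2\right)^{2}}{-22} - 180\right) = - 424 \left(- \frac{-22 + 4}{22} - 180\right) = - 424 \left(\left(- \frac{1}{22}\right) \left(-18\right) - 180\right) = - 424 \left(\frac{9}{11} - 180\right) = \left(-424\right) \left(- \frac{1971}{11}\right) = \frac{835704}{11}$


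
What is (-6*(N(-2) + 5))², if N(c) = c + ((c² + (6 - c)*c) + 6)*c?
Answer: 8100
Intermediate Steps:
N(c) = c + c*(6 + c² + c*(6 - c)) (N(c) = c + ((c² + c*(6 - c)) + 6)*c = c + (6 + c² + c*(6 - c))*c = c + c*(6 + c² + c*(6 - c)))
(-6*(N(-2) + 5))² = (-6*(-2*(7 + 6*(-2)) + 5))² = (-6*(-2*(7 - 12) + 5))² = (-6*(-2*(-5) + 5))² = (-6*(10 + 5))² = (-6*15)² = (-90)² = 8100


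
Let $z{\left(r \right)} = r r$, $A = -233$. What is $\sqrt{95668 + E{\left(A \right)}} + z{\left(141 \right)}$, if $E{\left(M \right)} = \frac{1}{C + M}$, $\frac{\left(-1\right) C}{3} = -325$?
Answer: $19881 + \frac{\sqrt{52671357494}}{742} \approx 20190.0$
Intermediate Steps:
$C = 975$ ($C = \left(-3\right) \left(-325\right) = 975$)
$E{\left(M \right)} = \frac{1}{975 + M}$
$z{\left(r \right)} = r^{2}$
$\sqrt{95668 + E{\left(A \right)}} + z{\left(141 \right)} = \sqrt{95668 + \frac{1}{975 - 233}} + 141^{2} = \sqrt{95668 + \frac{1}{742}} + 19881 = \sqrt{\frac{70985657}{742}} + 19881 = \frac{\sqrt{52671357494}}{742} + 19881 = 19881 + \frac{\sqrt{52671357494}}{742}$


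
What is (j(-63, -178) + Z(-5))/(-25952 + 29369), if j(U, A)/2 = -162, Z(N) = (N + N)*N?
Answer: -274/3417 ≈ -0.080187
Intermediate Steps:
Z(N) = 2*N**2 (Z(N) = (2*N)*N = 2*N**2)
j(U, A) = -324 (j(U, A) = 2*(-162) = -324)
(j(-63, -178) + Z(-5))/(-25952 + 29369) = (-324 + 2*(-5)**2)/(-25952 + 29369) = (-324 + 2*25)/3417 = (-324 + 50)*(1/3417) = -274*1/3417 = -274/3417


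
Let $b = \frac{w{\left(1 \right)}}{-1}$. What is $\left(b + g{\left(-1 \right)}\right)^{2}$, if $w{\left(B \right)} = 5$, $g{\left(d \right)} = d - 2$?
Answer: $64$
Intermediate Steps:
$g{\left(d \right)} = -2 + d$
$b = -5$ ($b = \frac{5}{-1} = 5 \left(-1\right) = -5$)
$\left(b + g{\left(-1 \right)}\right)^{2} = \left(-5 - 3\right)^{2} = \left(-8\right)^{2} = 64$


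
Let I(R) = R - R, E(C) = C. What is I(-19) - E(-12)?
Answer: 12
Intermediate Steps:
I(R) = 0
I(-19) - E(-12) = 0 - 1*(-12) = 0 + 12 = 12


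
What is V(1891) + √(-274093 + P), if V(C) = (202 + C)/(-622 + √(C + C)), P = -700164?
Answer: -650923/191551 - 2093*√3782/383102 + I*√974257 ≈ -3.7342 + 987.04*I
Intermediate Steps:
V(C) = (202 + C)/(-622 + √2*√C) (V(C) = (202 + C)/(-622 + √(2*C)) = (202 + C)/(-622 + √2*√C))
V(1891) + √(-274093 + P) = (202 + 1891)/(-622 + √2*√1891) + √(-274093 - 700164) = 2093/(-622 + √3782) + √(-974257) = 2093/(-622 + √3782) + I*√974257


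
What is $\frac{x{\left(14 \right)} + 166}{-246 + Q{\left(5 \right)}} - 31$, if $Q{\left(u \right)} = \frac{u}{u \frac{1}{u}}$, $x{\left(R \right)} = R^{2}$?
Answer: $- \frac{7833}{241} \approx -32.502$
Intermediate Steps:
$Q{\left(u \right)} = u$ ($Q{\left(u \right)} = \frac{u}{1} = u 1 = u$)
$\frac{x{\left(14 \right)} + 166}{-246 + Q{\left(5 \right)}} - 31 = \frac{14^{2} + 166}{-246 + 5} - 31 = \frac{196 + 166}{-241} - 31 = 362 \left(- \frac{1}{241}\right) - 31 = - \frac{362}{241} - 31 = - \frac{7833}{241}$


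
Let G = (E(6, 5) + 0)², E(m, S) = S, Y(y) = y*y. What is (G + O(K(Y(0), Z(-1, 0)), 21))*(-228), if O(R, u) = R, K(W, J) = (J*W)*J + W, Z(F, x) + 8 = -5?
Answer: -5700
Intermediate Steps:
Z(F, x) = -13 (Z(F, x) = -8 - 5 = -13)
Y(y) = y²
K(W, J) = W + W*J² (K(W, J) = W*J² + W = W + W*J²)
G = 25 (G = (5 + 0)² = 5² = 25)
(G + O(K(Y(0), Z(-1, 0)), 21))*(-228) = (25 + 0²*(1 + (-13)²))*(-228) = (25 + 0*(1 + 169))*(-228) = (25 + 0*170)*(-228) = (25 + 0)*(-228) = 25*(-228) = -5700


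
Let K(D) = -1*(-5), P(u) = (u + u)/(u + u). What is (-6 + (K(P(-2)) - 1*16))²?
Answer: 289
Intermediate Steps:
P(u) = 1 (P(u) = (2*u)/((2*u)) = (2*u)*(1/(2*u)) = 1)
K(D) = 5
(-6 + (K(P(-2)) - 1*16))² = (-6 + (5 - 1*16))² = (-6 + (5 - 16))² = (-6 - 11)² = (-17)² = 289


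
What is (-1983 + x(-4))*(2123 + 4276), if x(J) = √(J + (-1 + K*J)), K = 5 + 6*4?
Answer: -12689217 + 70389*I ≈ -1.2689e+7 + 70389.0*I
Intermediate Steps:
K = 29 (K = 5 + 24 = 29)
x(J) = √(-1 + 30*J) (x(J) = √(J + (-1 + 29*J)) = √(-1 + 30*J))
(-1983 + x(-4))*(2123 + 4276) = (-1983 + √(-1 + 30*(-4)))*(2123 + 4276) = (-1983 + √(-1 - 120))*6399 = (-1983 + √(-121))*6399 = (-1983 + 11*I)*6399 = -12689217 + 70389*I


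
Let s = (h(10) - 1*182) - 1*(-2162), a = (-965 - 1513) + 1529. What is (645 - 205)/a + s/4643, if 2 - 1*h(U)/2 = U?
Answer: -179084/4406207 ≈ -0.040644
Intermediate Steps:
h(U) = 4 - 2*U
a = -949 (a = -2478 + 1529 = -949)
s = 1964 (s = ((4 - 2*10) - 1*182) - 1*(-2162) = ((4 - 20) - 182) + 2162 = (-16 - 182) + 2162 = -198 + 2162 = 1964)
(645 - 205)/a + s/4643 = (645 - 205)/(-949) + 1964/4643 = 440*(-1/949) + 1964*(1/4643) = -440/949 + 1964/4643 = -179084/4406207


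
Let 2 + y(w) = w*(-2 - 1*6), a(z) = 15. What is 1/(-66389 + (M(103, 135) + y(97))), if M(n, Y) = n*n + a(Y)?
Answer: -1/56543 ≈ -1.7686e-5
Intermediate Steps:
y(w) = -2 - 8*w (y(w) = -2 + w*(-2 - 1*6) = -2 + w*(-2 - 6) = -2 + w*(-8) = -2 - 8*w)
M(n, Y) = 15 + n² (M(n, Y) = n*n + 15 = n² + 15 = 15 + n²)
1/(-66389 + (M(103, 135) + y(97))) = 1/(-66389 + ((15 + 103²) + (-2 - 8*97))) = 1/(-66389 + ((15 + 10609) + (-2 - 776))) = 1/(-66389 + (10624 - 778)) = 1/(-66389 + 9846) = 1/(-56543) = -1/56543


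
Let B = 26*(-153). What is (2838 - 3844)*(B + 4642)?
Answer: -667984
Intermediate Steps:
B = -3978
(2838 - 3844)*(B + 4642) = (2838 - 3844)*(-3978 + 4642) = -1006*664 = -667984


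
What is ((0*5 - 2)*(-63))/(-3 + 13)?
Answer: 63/5 ≈ 12.600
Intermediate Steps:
((0*5 - 2)*(-63))/(-3 + 13) = ((0 - 2)*(-63))/10 = -2*(-63)*(1/10) = 126*(1/10) = 63/5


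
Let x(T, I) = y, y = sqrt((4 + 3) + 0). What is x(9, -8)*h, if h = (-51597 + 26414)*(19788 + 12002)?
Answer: -800567570*sqrt(7) ≈ -2.1181e+9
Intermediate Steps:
y = sqrt(7) (y = sqrt(7 + 0) = sqrt(7) ≈ 2.6458)
x(T, I) = sqrt(7)
h = -800567570 (h = -25183*31790 = -800567570)
x(9, -8)*h = sqrt(7)*(-800567570) = -800567570*sqrt(7)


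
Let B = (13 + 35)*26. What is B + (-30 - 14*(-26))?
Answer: 1582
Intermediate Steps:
B = 1248 (B = 48*26 = 1248)
B + (-30 - 14*(-26)) = 1248 + (-30 - 14*(-26)) = 1248 + (-30 + 364) = 1248 + 334 = 1582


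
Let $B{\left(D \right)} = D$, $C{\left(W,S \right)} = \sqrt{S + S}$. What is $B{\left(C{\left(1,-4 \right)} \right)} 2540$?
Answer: $5080 i \sqrt{2} \approx 7184.2 i$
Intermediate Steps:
$C{\left(W,S \right)} = \sqrt{2} \sqrt{S}$ ($C{\left(W,S \right)} = \sqrt{2 S} = \sqrt{2} \sqrt{S}$)
$B{\left(C{\left(1,-4 \right)} \right)} 2540 = \sqrt{2} \sqrt{-4} \cdot 2540 = \sqrt{2} \cdot 2 i 2540 = 2 i \sqrt{2} \cdot 2540 = 5080 i \sqrt{2}$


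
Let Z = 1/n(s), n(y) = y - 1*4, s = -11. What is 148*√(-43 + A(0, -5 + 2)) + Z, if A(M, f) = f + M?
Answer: -1/15 + 148*I*√46 ≈ -0.066667 + 1003.8*I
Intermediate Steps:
n(y) = -4 + y (n(y) = y - 4 = -4 + y)
A(M, f) = M + f
Z = -1/15 (Z = 1/(-4 - 11) = 1/(-15) = -1/15 ≈ -0.066667)
148*√(-43 + A(0, -5 + 2)) + Z = 148*√(-43 + (0 + (-5 + 2))) - 1/15 = 148*√(-43 + (0 - 3)) - 1/15 = 148*√(-43 - 3) - 1/15 = 148*√(-46) - 1/15 = 148*(I*√46) - 1/15 = 148*I*√46 - 1/15 = -1/15 + 148*I*√46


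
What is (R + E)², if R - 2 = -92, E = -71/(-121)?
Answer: 117050761/14641 ≈ 7994.7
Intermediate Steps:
E = 71/121 (E = -71*(-1/121) = 71/121 ≈ 0.58678)
R = -90 (R = 2 - 92 = -90)
(R + E)² = (-90 + 71/121)² = (-10819/121)² = 117050761/14641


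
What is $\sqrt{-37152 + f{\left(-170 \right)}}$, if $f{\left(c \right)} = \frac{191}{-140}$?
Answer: $\frac{i \sqrt{182051485}}{70} \approx 192.75 i$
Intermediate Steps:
$f{\left(c \right)} = - \frac{191}{140}$ ($f{\left(c \right)} = 191 \left(- \frac{1}{140}\right) = - \frac{191}{140}$)
$\sqrt{-37152 + f{\left(-170 \right)}} = \sqrt{-37152 - \frac{191}{140}} = \sqrt{- \frac{5201471}{140}} = \frac{i \sqrt{182051485}}{70}$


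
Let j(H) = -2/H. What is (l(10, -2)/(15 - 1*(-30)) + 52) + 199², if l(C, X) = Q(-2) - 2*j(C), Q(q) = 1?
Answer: 8921932/225 ≈ 39653.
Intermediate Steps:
l(C, X) = 1 + 4/C (l(C, X) = 1 - (-4)/C = 1 + 4/C)
(l(10, -2)/(15 - 1*(-30)) + 52) + 199² = (((4 + 10)/10)/(15 - 1*(-30)) + 52) + 199² = (((⅒)*14)/(15 + 30) + 52) + 39601 = ((7/5)/45 + 52) + 39601 = ((7/5)*(1/45) + 52) + 39601 = (7/225 + 52) + 39601 = 11707/225 + 39601 = 8921932/225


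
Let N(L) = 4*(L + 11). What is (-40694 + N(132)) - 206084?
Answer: -246206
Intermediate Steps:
N(L) = 44 + 4*L (N(L) = 4*(11 + L) = 44 + 4*L)
(-40694 + N(132)) - 206084 = (-40694 + (44 + 4*132)) - 206084 = (-40694 + (44 + 528)) - 206084 = (-40694 + 572) - 206084 = -40122 - 206084 = -246206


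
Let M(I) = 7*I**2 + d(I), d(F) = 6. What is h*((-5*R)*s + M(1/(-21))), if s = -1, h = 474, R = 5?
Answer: 308732/21 ≈ 14702.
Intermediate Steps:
M(I) = 6 + 7*I**2 (M(I) = 7*I**2 + 6 = 6 + 7*I**2)
h*((-5*R)*s + M(1/(-21))) = 474*(-5*5*(-1) + (6 + 7*(1/(-21))**2)) = 474*(-25*(-1) + (6 + 7*(-1/21)**2)) = 474*(25 + (6 + 7*(1/441))) = 474*(25 + (6 + 1/63)) = 474*(25 + 379/63) = 474*(1954/63) = 308732/21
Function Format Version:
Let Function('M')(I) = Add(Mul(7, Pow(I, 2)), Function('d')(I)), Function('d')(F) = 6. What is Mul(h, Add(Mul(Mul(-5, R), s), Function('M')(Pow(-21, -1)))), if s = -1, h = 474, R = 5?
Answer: Rational(308732, 21) ≈ 14702.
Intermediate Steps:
Function('M')(I) = Add(6, Mul(7, Pow(I, 2))) (Function('M')(I) = Add(Mul(7, Pow(I, 2)), 6) = Add(6, Mul(7, Pow(I, 2))))
Mul(h, Add(Mul(Mul(-5, R), s), Function('M')(Pow(-21, -1)))) = Mul(474, Add(Mul(Mul(-5, 5), -1), Add(6, Mul(7, Pow(Pow(-21, -1), 2))))) = Mul(474, Add(Mul(-25, -1), Add(6, Mul(7, Pow(Rational(-1, 21), 2))))) = Mul(474, Add(25, Add(6, Mul(7, Rational(1, 441))))) = Mul(474, Add(25, Add(6, Rational(1, 63)))) = Mul(474, Add(25, Rational(379, 63))) = Mul(474, Rational(1954, 63)) = Rational(308732, 21)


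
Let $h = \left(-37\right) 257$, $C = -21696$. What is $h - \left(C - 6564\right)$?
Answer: $18751$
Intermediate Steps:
$h = -9509$
$h - \left(C - 6564\right) = -9509 - \left(-21696 - 6564\right) = -9509 - -28260 = -9509 + 28260 = 18751$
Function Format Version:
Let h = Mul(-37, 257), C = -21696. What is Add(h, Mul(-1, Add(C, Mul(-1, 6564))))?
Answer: 18751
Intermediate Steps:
h = -9509
Add(h, Mul(-1, Add(C, Mul(-1, 6564)))) = Add(-9509, Mul(-1, Add(-21696, Mul(-1, 6564)))) = Add(-9509, Mul(-1, Add(-21696, -6564))) = Add(-9509, Mul(-1, -28260)) = Add(-9509, 28260) = 18751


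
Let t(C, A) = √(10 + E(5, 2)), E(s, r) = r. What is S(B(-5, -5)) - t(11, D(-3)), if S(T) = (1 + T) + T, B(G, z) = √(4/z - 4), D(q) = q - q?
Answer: 1 - 2*√3 + 4*I*√30/5 ≈ -2.4641 + 4.3818*I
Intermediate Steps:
D(q) = 0
B(G, z) = √(-4 + 4/z)
S(T) = 1 + 2*T
t(C, A) = 2*√3 (t(C, A) = √(10 + 2) = √12 = 2*√3)
S(B(-5, -5)) - t(11, D(-3)) = (1 + 2*(2*√((1 - 1*(-5))/(-5)))) - 2*√3 = (1 + 2*(2*√(-(1 + 5)/5))) - 2*√3 = (1 + 2*(2*√(-⅕*6))) - 2*√3 = (1 + 2*(2*√(-6/5))) - 2*√3 = (1 + 2*(2*(I*√30/5))) - 2*√3 = (1 + 2*(2*I*√30/5)) - 2*√3 = (1 + 4*I*√30/5) - 2*√3 = 1 - 2*√3 + 4*I*√30/5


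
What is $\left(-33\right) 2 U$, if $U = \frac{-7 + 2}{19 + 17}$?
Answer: $\frac{55}{6} \approx 9.1667$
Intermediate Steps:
$U = - \frac{5}{36} \approx -0.13889$
$\left(-33\right) 2 U = \left(-33\right) 2 \left(- \frac{5}{36}\right) = \left(-66\right) \left(- \frac{5}{36}\right) = \frac{55}{6}$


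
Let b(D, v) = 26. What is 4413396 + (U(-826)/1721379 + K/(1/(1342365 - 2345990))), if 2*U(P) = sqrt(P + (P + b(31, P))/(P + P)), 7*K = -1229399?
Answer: 176269495021 + I*sqrt(15645266)/473953018 ≈ 1.7627e+11 + 8.3456e-6*I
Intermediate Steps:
K = -1229399/7 (K = (1/7)*(-1229399) = -1229399/7 ≈ -1.7563e+5)
U(P) = sqrt(P + (26 + P)/(2*P))/2 (U(P) = sqrt(P + (P + 26)/(P + P))/2 = sqrt(P + (26 + P)/((2*P)))/2 = sqrt(P + (26 + P)*(1/(2*P)))/2 = sqrt(P + (26 + P)/(2*P))/2)
4413396 + (U(-826)/1721379 + K/(1/(1342365 - 2345990))) = 4413396 + ((sqrt(2 + 4*(-826) + 52/(-826))/4)/1721379 - 1229399/(7*(1/(1342365 - 2345990)))) = 4413396 + ((sqrt(2 - 3304 + 52*(-1/826))/4)*(1/1721379) - 1229399/(7*(1/(-1003625)))) = 4413396 + ((sqrt(2 - 3304 - 26/413)/4)*(1/1721379) - 1229399/(7*(-1/1003625))) = 4413396 + ((sqrt(-1363752/413)/4)*(1/1721379) - 1229399/7*(-1003625)) = 4413396 + (((6*I*sqrt(15645266)/413)/4)*(1/1721379) + 176265081625) = 4413396 + ((3*I*sqrt(15645266)/826)*(1/1721379) + 176265081625) = 4413396 + (I*sqrt(15645266)/473953018 + 176265081625) = 4413396 + (176265081625 + I*sqrt(15645266)/473953018) = 176269495021 + I*sqrt(15645266)/473953018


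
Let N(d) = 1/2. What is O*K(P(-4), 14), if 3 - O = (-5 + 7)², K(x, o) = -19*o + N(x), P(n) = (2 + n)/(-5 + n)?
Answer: 531/2 ≈ 265.50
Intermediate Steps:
N(d) = ½
P(n) = (2 + n)/(-5 + n)
K(x, o) = ½ - 19*o (K(x, o) = -19*o + ½ = ½ - 19*o)
O = -1 (O = 3 - (-5 + 7)² = 3 - 1*2² = 3 - 1*4 = 3 - 4 = -1)
O*K(P(-4), 14) = -(½ - 19*14) = -(½ - 266) = -1*(-531/2) = 531/2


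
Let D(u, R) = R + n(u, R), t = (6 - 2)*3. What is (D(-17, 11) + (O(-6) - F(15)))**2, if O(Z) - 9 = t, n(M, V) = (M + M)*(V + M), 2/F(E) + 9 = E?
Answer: 499849/9 ≈ 55539.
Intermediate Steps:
t = 12 (t = 4*3 = 12)
F(E) = 2/(-9 + E)
n(M, V) = 2*M*(M + V) (n(M, V) = (2*M)*(M + V) = 2*M*(M + V))
O(Z) = 21 (O(Z) = 9 + 12 = 21)
D(u, R) = R + 2*u*(R + u) (D(u, R) = R + 2*u*(u + R) = R + 2*u*(R + u))
(D(-17, 11) + (O(-6) - F(15)))**2 = ((11 + 2*(-17)*(11 - 17)) + (21 - 2/(-9 + 15)))**2 = ((11 + 2*(-17)*(-6)) + (21 - 2/6))**2 = ((11 + 204) + (21 - 2/6))**2 = (215 + (21 - 1*1/3))**2 = (215 + (21 - 1/3))**2 = (215 + 62/3)**2 = (707/3)**2 = 499849/9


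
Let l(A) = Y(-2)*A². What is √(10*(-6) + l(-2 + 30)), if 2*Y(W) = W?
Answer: 2*I*√211 ≈ 29.052*I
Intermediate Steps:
Y(W) = W/2
l(A) = -A² (l(A) = ((½)*(-2))*A² = -A²)
√(10*(-6) + l(-2 + 30)) = √(10*(-6) - (-2 + 30)²) = √(-60 - 1*28²) = √(-60 - 1*784) = √(-60 - 784) = √(-844) = 2*I*√211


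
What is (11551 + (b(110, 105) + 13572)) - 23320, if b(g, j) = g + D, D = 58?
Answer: 1971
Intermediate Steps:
b(g, j) = 58 + g (b(g, j) = g + 58 = 58 + g)
(11551 + (b(110, 105) + 13572)) - 23320 = (11551 + ((58 + 110) + 13572)) - 23320 = (11551 + (168 + 13572)) - 23320 = (11551 + 13740) - 23320 = 25291 - 23320 = 1971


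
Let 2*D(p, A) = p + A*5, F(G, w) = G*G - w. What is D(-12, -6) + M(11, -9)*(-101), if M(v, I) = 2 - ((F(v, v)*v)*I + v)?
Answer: -1099002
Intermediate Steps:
F(G, w) = G² - w
D(p, A) = p/2 + 5*A/2 (D(p, A) = (p + A*5)/2 = (p + 5*A)/2 = p/2 + 5*A/2)
M(v, I) = 2 - v - I*v*(v² - v) (M(v, I) = 2 - (((v² - v)*v)*I + v) = 2 - ((v*(v² - v))*I + v) = 2 - (I*v*(v² - v) + v) = 2 - (v + I*v*(v² - v)) = 2 + (-v - I*v*(v² - v)) = 2 - v - I*v*(v² - v))
D(-12, -6) + M(11, -9)*(-101) = ((½)*(-12) + (5/2)*(-6)) + (2 - 1*11 - 1*(-9)*11²*(-1 + 11))*(-101) = (-6 - 15) + (2 - 11 - 1*(-9)*121*10)*(-101) = -21 + (2 - 11 + 10890)*(-101) = -21 + 10881*(-101) = -21 - 1098981 = -1099002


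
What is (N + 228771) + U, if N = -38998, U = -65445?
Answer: 124328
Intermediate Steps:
(N + 228771) + U = (-38998 + 228771) - 65445 = 189773 - 65445 = 124328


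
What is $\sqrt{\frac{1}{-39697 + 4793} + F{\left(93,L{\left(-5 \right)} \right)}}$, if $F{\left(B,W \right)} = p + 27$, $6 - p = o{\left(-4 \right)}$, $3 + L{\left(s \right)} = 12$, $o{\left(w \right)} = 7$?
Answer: $\frac{\sqrt{7918871178}}{17452} \approx 5.099$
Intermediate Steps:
$L{\left(s \right)} = 9$ ($L{\left(s \right)} = -3 + 12 = 9$)
$p = -1$ ($p = 6 - 7 = -1$)
$F{\left(B,W \right)} = 26$ ($F{\left(B,W \right)} = -1 + 27 = 26$)
$\sqrt{\frac{1}{-39697 + 4793} + F{\left(93,L{\left(-5 \right)} \right)}} = \sqrt{\frac{1}{-39697 + 4793} + 26} = \sqrt{\frac{1}{-34904} + 26} = \sqrt{- \frac{1}{34904} + 26} = \sqrt{\frac{907503}{34904}} = \frac{\sqrt{7918871178}}{17452}$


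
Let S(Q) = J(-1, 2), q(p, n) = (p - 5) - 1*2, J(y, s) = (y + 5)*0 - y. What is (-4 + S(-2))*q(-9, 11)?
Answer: 48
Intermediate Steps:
J(y, s) = -y (J(y, s) = (5 + y)*0 - y = 0 - y = -y)
q(p, n) = -7 + p (q(p, n) = (-5 + p) - 2 = -7 + p)
S(Q) = 1 (S(Q) = -1*(-1) = 1)
(-4 + S(-2))*q(-9, 11) = (-4 + 1)*(-7 - 9) = -3*(-16) = 48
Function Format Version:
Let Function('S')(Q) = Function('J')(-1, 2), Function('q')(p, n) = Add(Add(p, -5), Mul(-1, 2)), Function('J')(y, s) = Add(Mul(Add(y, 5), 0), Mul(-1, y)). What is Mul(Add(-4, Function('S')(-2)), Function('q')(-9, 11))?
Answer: 48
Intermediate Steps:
Function('J')(y, s) = Mul(-1, y) (Function('J')(y, s) = Add(Mul(Add(5, y), 0), Mul(-1, y)) = Add(0, Mul(-1, y)) = Mul(-1, y))
Function('q')(p, n) = Add(-7, p) (Function('q')(p, n) = Add(Add(-5, p), -2) = Add(-7, p))
Function('S')(Q) = 1 (Function('S')(Q) = Mul(-1, -1) = 1)
Mul(Add(-4, Function('S')(-2)), Function('q')(-9, 11)) = Mul(Add(-4, 1), Add(-7, -9)) = Mul(-3, -16) = 48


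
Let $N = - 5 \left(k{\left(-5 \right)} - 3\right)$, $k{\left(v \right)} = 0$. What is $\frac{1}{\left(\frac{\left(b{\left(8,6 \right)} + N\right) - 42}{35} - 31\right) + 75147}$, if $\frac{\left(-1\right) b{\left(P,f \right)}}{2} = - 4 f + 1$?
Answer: $\frac{35}{2629079} \approx 1.3313 \cdot 10^{-5}$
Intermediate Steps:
$b{\left(P,f \right)} = -2 + 8 f$ ($b{\left(P,f \right)} = - 2 \left(- 4 f + 1\right) = - 2 \left(1 - 4 f\right) = -2 + 8 f$)
$N = 15$ ($N = - 5 \left(0 - 3\right) = \left(-5\right) \left(-3\right) = 15$)
$\frac{1}{\left(\frac{\left(b{\left(8,6 \right)} + N\right) - 42}{35} - 31\right) + 75147} = \frac{1}{\left(\frac{\left(\left(-2 + 8 \cdot 6\right) + 15\right) - 42}{35} - 31\right) + 75147} = \frac{1}{\left(\frac{\left(\left(-2 + 48\right) + 15\right) - 42}{35} - 31\right) + 75147} = \frac{1}{\left(\frac{\left(46 + 15\right) - 42}{35} - 31\right) + 75147} = \frac{1}{\left(\frac{61 - 42}{35} - 31\right) + 75147} = \frac{1}{\left(\frac{1}{35} \cdot 19 - 31\right) + 75147} = \frac{1}{\left(\frac{19}{35} - 31\right) + 75147} = \frac{1}{- \frac{1066}{35} + 75147} = \frac{1}{\frac{2629079}{35}} = \frac{35}{2629079}$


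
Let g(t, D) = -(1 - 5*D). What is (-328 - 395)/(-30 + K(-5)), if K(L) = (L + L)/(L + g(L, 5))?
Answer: 13737/580 ≈ 23.684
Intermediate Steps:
g(t, D) = -1 + 5*D
K(L) = 2*L/(24 + L) (K(L) = (L + L)/(L + (-1 + 5*5)) = (2*L)/(L + (-1 + 25)) = (2*L)/(L + 24) = (2*L)/(24 + L) = 2*L/(24 + L))
(-328 - 395)/(-30 + K(-5)) = (-328 - 395)/(-30 + 2*(-5)/(24 - 5)) = -723/(-30 + 2*(-5)/19) = -723/(-30 + 2*(-5)*(1/19)) = -723/(-30 - 10/19) = -723/(-580/19) = -723*(-19/580) = 13737/580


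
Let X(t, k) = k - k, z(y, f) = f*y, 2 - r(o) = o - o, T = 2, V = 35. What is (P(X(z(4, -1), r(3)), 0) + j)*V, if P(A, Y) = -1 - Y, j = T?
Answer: 35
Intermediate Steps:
r(o) = 2 (r(o) = 2 - (o - o) = 2 - 1*0 = 2 + 0 = 2)
j = 2
X(t, k) = 0
(P(X(z(4, -1), r(3)), 0) + j)*V = ((-1 - 1*0) + 2)*35 = ((-1 + 0) + 2)*35 = (-1 + 2)*35 = 1*35 = 35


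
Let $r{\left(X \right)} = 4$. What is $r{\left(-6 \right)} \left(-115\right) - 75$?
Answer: $-535$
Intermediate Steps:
$r{\left(-6 \right)} \left(-115\right) - 75 = 4 \left(-115\right) - 75 = -460 - 75 = -535$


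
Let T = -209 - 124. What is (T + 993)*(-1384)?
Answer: -913440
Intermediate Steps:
T = -333
(T + 993)*(-1384) = (-333 + 993)*(-1384) = 660*(-1384) = -913440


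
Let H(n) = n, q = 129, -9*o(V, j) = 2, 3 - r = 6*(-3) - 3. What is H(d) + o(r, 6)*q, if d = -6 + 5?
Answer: -89/3 ≈ -29.667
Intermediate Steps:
r = 24 (r = 3 - (6*(-3) - 3) = 3 - (-18 - 3) = 3 - 1*(-21) = 3 + 21 = 24)
o(V, j) = -2/9 (o(V, j) = -1/9*2 = -2/9)
d = -1
H(d) + o(r, 6)*q = -1 - 2/9*129 = -1 - 86/3 = -89/3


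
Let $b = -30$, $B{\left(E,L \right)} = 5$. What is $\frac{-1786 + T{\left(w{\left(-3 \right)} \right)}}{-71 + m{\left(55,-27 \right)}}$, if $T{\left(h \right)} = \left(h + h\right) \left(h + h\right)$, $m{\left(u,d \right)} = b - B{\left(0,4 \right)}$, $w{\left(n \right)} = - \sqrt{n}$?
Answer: $\frac{899}{53} \approx 16.962$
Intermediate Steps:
$m{\left(u,d \right)} = -35$ ($m{\left(u,d \right)} = -30 - 5 = -35$)
$T{\left(h \right)} = 4 h^{2}$ ($T{\left(h \right)} = 2 h 2 h = 4 h^{2}$)
$\frac{-1786 + T{\left(w{\left(-3 \right)} \right)}}{-71 + m{\left(55,-27 \right)}} = \frac{-1786 + 4 \left(- \sqrt{-3}\right)^{2}}{-71 - 35} = \frac{-1786 + 4 \left(- i \sqrt{3}\right)^{2}}{-106} = \left(-1786 + 4 \left(- i \sqrt{3}\right)^{2}\right) \left(- \frac{1}{106}\right) = \left(-1786 + 4 \left(-3\right)\right) \left(- \frac{1}{106}\right) = \left(-1786 - 12\right) \left(- \frac{1}{106}\right) = \left(-1798\right) \left(- \frac{1}{106}\right) = \frac{899}{53}$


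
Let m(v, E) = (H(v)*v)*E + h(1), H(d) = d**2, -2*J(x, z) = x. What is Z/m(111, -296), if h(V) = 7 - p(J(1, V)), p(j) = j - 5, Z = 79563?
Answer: -159126/809637527 ≈ -0.00019654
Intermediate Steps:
J(x, z) = -x/2
p(j) = -5 + j
h(V) = 25/2 (h(V) = 7 - (-5 - 1/2*1) = 7 - (-5 - 1/2) = 7 - 1*(-11/2) = 7 + 11/2 = 25/2)
m(v, E) = 25/2 + E*v**3 (m(v, E) = (v**2*v)*E + 25/2 = v**3*E + 25/2 = E*v**3 + 25/2 = 25/2 + E*v**3)
Z/m(111, -296) = 79563/(25/2 - 296*111**3) = 79563/(25/2 - 296*1367631) = 79563/(25/2 - 404818776) = 79563/(-809637527/2) = 79563*(-2/809637527) = -159126/809637527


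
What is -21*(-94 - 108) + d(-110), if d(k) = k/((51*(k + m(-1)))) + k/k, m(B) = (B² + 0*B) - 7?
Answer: 12550849/2958 ≈ 4243.0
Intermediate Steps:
m(B) = -7 + B² (m(B) = (B² + 0) - 7 = B² - 7 = -7 + B²)
d(k) = 1 + k/(-306 + 51*k) (d(k) = k/((51*(k + (-7 + (-1)²)))) + k/k = k/((51*(k + (-7 + 1)))) + 1 = k/((51*(k - 6))) + 1 = k/((51*(-6 + k))) + 1 = k/(-306 + 51*k) + 1 = 1 + k/(-306 + 51*k))
-21*(-94 - 108) + d(-110) = -21*(-94 - 108) + 2*(-153 + 26*(-110))/(51*(-6 - 110)) = -21*(-202) + (2/51)*(-153 - 2860)/(-116) = 4242 + (2/51)*(-1/116)*(-3013) = 4242 + 3013/2958 = 12550849/2958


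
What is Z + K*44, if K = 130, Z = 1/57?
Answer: 326041/57 ≈ 5720.0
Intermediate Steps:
Z = 1/57 ≈ 0.017544
Z + K*44 = 1/57 + 130*44 = 1/57 + 5720 = 326041/57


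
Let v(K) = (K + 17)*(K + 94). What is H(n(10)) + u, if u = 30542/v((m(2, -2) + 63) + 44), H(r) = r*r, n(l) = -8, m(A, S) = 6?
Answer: 876391/13455 ≈ 65.135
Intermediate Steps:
H(r) = r**2
v(K) = (17 + K)*(94 + K)
u = 15271/13455 (u = 30542/(1598 + ((6 + 63) + 44)**2 + 111*((6 + 63) + 44)) = 30542/(1598 + (69 + 44)**2 + 111*(69 + 44)) = 30542/(1598 + 113**2 + 111*113) = 30542/(1598 + 12769 + 12543) = 30542/26910 = 30542*(1/26910) = 15271/13455 ≈ 1.1350)
H(n(10)) + u = (-8)**2 + 15271/13455 = 64 + 15271/13455 = 876391/13455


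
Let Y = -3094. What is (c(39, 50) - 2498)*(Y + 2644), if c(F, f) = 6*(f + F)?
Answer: 883800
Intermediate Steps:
c(F, f) = 6*F + 6*f (c(F, f) = 6*(F + f) = 6*F + 6*f)
(c(39, 50) - 2498)*(Y + 2644) = ((6*39 + 6*50) - 2498)*(-3094 + 2644) = ((234 + 300) - 2498)*(-450) = (534 - 2498)*(-450) = -1964*(-450) = 883800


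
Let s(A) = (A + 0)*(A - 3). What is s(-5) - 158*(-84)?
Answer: 13312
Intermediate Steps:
s(A) = A*(-3 + A)
s(-5) - 158*(-84) = -5*(-3 - 5) - 158*(-84) = -5*(-8) + 13272 = 40 + 13272 = 13312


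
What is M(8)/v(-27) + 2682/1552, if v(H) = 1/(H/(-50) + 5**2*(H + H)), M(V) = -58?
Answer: 1518445917/19400 ≈ 78270.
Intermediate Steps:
v(H) = 50/(2499*H) (v(H) = 1/(H*(-1/50) + 25*(2*H)) = 1/(-H/50 + 50*H) = 1/(2499*H/50) = 50/(2499*H))
M(8)/v(-27) + 2682/1552 = -58/((50/2499)/(-27)) + 2682/1552 = -58/((50/2499)*(-1/27)) + 2682*(1/1552) = -58/(-50/67473) + 1341/776 = -58*(-67473/50) + 1341/776 = 1956717/25 + 1341/776 = 1518445917/19400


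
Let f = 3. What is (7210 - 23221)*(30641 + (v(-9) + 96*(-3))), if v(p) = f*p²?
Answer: -489872556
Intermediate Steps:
v(p) = 3*p²
(7210 - 23221)*(30641 + (v(-9) + 96*(-3))) = (7210 - 23221)*(30641 + (3*(-9)² + 96*(-3))) = -16011*(30641 + (3*81 - 288)) = -16011*(30641 + (243 - 288)) = -16011*(30641 - 45) = -16011*30596 = -489872556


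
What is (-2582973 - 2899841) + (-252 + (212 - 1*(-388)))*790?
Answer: -5207894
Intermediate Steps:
(-2582973 - 2899841) + (-252 + (212 - 1*(-388)))*790 = -5482814 + (-252 + (212 + 388))*790 = -5482814 + (-252 + 600)*790 = -5482814 + 348*790 = -5482814 + 274920 = -5207894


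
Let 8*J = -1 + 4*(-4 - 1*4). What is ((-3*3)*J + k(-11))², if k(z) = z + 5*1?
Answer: 62001/64 ≈ 968.77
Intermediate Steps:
k(z) = 5 + z (k(z) = z + 5 = 5 + z)
J = -33/8 (J = (-1 + 4*(-4 - 1*4))/8 = (-1 + 4*(-4 - 4))/8 = (-1 + 4*(-8))/8 = (-1 - 32)/8 = (⅛)*(-33) = -33/8 ≈ -4.1250)
((-3*3)*J + k(-11))² = (-3*3*(-33/8) + (5 - 11))² = (-9*(-33/8) - 6)² = (297/8 - 6)² = (249/8)² = 62001/64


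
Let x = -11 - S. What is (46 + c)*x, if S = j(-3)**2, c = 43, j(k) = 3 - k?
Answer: -4183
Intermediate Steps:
S = 36 (S = (3 - 1*(-3))**2 = (3 + 3)**2 = 6**2 = 36)
x = -47 (x = -11 - 1*36 = -11 - 36 = -47)
(46 + c)*x = (46 + 43)*(-47) = 89*(-47) = -4183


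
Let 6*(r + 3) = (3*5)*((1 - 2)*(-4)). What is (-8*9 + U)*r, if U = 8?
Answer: -448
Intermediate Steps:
r = 7 (r = -3 + ((3*5)*((1 - 2)*(-4)))/6 = -3 + (15*(-1*(-4)))/6 = -3 + (15*4)/6 = -3 + (⅙)*60 = -3 + 10 = 7)
(-8*9 + U)*r = (-8*9 + 8)*7 = (-72 + 8)*7 = -64*7 = -448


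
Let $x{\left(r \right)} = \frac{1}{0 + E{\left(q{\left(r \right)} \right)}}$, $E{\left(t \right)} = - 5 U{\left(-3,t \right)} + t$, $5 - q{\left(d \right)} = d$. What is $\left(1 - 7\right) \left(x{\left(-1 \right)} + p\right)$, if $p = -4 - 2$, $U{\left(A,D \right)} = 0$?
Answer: $35$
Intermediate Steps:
$q{\left(d \right)} = 5 - d$
$E{\left(t \right)} = t$ ($E{\left(t \right)} = \left(-5\right) 0 + t = 0 + t = t$)
$p = -6$ ($p = -4 - 2 = -6$)
$x{\left(r \right)} = \frac{1}{5 - r}$ ($x{\left(r \right)} = \frac{1}{0 - \left(-5 + r\right)} = \frac{1}{5 - r}$)
$\left(1 - 7\right) \left(x{\left(-1 \right)} + p\right) = \left(1 - 7\right) \left(- \frac{1}{-5 - 1} - 6\right) = - 6 \left(- \frac{1}{-6} - 6\right) = - 6 \left(\left(-1\right) \left(- \frac{1}{6}\right) - 6\right) = - 6 \left(\frac{1}{6} - 6\right) = \left(-6\right) \left(- \frac{35}{6}\right) = 35$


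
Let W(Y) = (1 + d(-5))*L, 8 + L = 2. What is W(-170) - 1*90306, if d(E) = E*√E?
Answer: -90312 + 30*I*√5 ≈ -90312.0 + 67.082*I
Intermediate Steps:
L = -6 (L = -8 + 2 = -6)
d(E) = E^(3/2)
W(Y) = -6 + 30*I*√5 (W(Y) = (1 + (-5)^(3/2))*(-6) = (1 - 5*I*√5)*(-6) = -6 + 30*I*√5)
W(-170) - 1*90306 = (-6 + 30*I*√5) - 1*90306 = (-6 + 30*I*√5) - 90306 = -90312 + 30*I*√5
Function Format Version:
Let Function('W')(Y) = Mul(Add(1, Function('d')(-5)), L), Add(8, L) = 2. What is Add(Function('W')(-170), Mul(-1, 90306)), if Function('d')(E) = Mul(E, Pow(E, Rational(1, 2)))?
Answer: Add(-90312, Mul(30, I, Pow(5, Rational(1, 2)))) ≈ Add(-90312., Mul(67.082, I))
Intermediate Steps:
L = -6 (L = Add(-8, 2) = -6)
Function('d')(E) = Pow(E, Rational(3, 2))
Function('W')(Y) = Add(-6, Mul(30, I, Pow(5, Rational(1, 2)))) (Function('W')(Y) = Mul(Add(1, Pow(-5, Rational(3, 2))), -6) = Mul(Add(1, Mul(-5, I, Pow(5, Rational(1, 2)))), -6) = Add(-6, Mul(30, I, Pow(5, Rational(1, 2)))))
Add(Function('W')(-170), Mul(-1, 90306)) = Add(Add(-6, Mul(30, I, Pow(5, Rational(1, 2)))), Mul(-1, 90306)) = Add(Add(-6, Mul(30, I, Pow(5, Rational(1, 2)))), -90306) = Add(-90312, Mul(30, I, Pow(5, Rational(1, 2))))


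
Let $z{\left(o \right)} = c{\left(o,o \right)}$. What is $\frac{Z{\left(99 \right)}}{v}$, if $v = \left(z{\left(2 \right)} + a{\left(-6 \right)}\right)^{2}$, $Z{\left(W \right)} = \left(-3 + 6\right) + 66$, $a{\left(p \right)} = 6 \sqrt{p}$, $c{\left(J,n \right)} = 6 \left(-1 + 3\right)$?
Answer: $\frac{23}{12 \left(2 + i \sqrt{6}\right)^{2}} \approx -0.038333 - 0.18779 i$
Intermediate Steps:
$c{\left(J,n \right)} = 12$ ($c{\left(J,n \right)} = 6 \cdot 2 = 12$)
$z{\left(o \right)} = 12$
$Z{\left(W \right)} = 69$ ($Z{\left(W \right)} = 3 + 66 = 69$)
$v = \left(12 + 6 i \sqrt{6}\right)^{2}$ ($v = \left(12 + 6 \sqrt{-6}\right)^{2} = \left(12 + 6 i \sqrt{6}\right)^{2} \approx -72.0 + 352.73 i$)
$\frac{Z{\left(99 \right)}}{v} = \frac{69}{-72 + 144 i \sqrt{6}}$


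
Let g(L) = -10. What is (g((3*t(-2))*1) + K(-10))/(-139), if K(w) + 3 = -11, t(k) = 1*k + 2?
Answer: 24/139 ≈ 0.17266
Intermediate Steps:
t(k) = 2 + k (t(k) = k + 2 = 2 + k)
K(w) = -14 (K(w) = -3 - 11 = -14)
(g((3*t(-2))*1) + K(-10))/(-139) = (-10 - 14)/(-139) = -1/139*(-24) = 24/139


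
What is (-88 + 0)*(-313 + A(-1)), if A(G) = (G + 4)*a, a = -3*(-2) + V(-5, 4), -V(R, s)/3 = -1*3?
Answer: 23584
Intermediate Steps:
V(R, s) = 9 (V(R, s) = -(-3)*3 = -3*(-3) = 9)
a = 15 (a = -3*(-2) + 9 = 6 + 9 = 15)
A(G) = 60 + 15*G (A(G) = (G + 4)*15 = (4 + G)*15 = 60 + 15*G)
(-88 + 0)*(-313 + A(-1)) = (-88 + 0)*(-313 + (60 + 15*(-1))) = -88*(-313 + (60 - 15)) = -88*(-313 + 45) = -88*(-268) = 23584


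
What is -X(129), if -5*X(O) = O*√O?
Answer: 129*√129/5 ≈ 293.03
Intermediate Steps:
X(O) = -O^(3/2)/5 (X(O) = -O*√O/5 = -O^(3/2)/5)
-X(129) = -(-1)*129^(3/2)/5 = -(-1)*129*√129/5 = -(-129)*√129/5 = 129*√129/5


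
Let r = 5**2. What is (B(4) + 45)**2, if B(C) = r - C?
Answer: 4356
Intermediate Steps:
r = 25
B(C) = 25 - C
(B(4) + 45)**2 = ((25 - 1*4) + 45)**2 = ((25 - 4) + 45)**2 = (21 + 45)**2 = 66**2 = 4356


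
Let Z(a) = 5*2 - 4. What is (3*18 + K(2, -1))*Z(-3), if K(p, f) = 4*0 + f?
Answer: 318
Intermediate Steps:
Z(a) = 6 (Z(a) = 10 - 4 = 6)
K(p, f) = f (K(p, f) = 0 + f = f)
(3*18 + K(2, -1))*Z(-3) = (3*18 - 1)*6 = (54 - 1)*6 = 53*6 = 318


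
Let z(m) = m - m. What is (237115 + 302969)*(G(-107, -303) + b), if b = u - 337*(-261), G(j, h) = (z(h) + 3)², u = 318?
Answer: 47680775856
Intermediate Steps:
z(m) = 0
G(j, h) = 9 (G(j, h) = (0 + 3)² = 3² = 9)
b = 88275 (b = 318 - 337*(-261) = 318 + 87957 = 88275)
(237115 + 302969)*(G(-107, -303) + b) = (237115 + 302969)*(9 + 88275) = 540084*88284 = 47680775856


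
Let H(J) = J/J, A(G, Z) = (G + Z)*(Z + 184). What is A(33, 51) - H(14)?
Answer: 19739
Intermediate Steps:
A(G, Z) = (184 + Z)*(G + Z) (A(G, Z) = (G + Z)*(184 + Z) = (184 + Z)*(G + Z))
H(J) = 1
A(33, 51) - H(14) = (51² + 184*33 + 184*51 + 33*51) - 1*1 = (2601 + 6072 + 9384 + 1683) - 1 = 19740 - 1 = 19739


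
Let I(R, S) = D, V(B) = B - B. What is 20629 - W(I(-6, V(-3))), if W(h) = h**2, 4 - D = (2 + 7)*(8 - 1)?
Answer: 17148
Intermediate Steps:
D = -59 (D = 4 - (2 + 7)*(8 - 1) = 4 - 9*7 = 4 - 1*63 = 4 - 63 = -59)
V(B) = 0
I(R, S) = -59
20629 - W(I(-6, V(-3))) = 20629 - 1*(-59)**2 = 20629 - 1*3481 = 20629 - 3481 = 17148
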